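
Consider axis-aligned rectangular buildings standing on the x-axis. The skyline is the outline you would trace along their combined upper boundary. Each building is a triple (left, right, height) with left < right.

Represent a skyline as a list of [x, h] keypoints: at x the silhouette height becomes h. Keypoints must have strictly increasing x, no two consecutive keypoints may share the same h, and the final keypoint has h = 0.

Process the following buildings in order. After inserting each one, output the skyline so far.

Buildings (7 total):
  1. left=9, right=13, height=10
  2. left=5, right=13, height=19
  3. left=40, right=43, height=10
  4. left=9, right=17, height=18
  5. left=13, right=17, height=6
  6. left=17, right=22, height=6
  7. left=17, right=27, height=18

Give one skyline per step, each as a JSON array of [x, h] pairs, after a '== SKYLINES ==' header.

== SKYLINES ==
[[9,10],[13,0]]
[[5,19],[13,0]]
[[5,19],[13,0],[40,10],[43,0]]
[[5,19],[13,18],[17,0],[40,10],[43,0]]
[[5,19],[13,18],[17,0],[40,10],[43,0]]
[[5,19],[13,18],[17,6],[22,0],[40,10],[43,0]]
[[5,19],[13,18],[27,0],[40,10],[43,0]]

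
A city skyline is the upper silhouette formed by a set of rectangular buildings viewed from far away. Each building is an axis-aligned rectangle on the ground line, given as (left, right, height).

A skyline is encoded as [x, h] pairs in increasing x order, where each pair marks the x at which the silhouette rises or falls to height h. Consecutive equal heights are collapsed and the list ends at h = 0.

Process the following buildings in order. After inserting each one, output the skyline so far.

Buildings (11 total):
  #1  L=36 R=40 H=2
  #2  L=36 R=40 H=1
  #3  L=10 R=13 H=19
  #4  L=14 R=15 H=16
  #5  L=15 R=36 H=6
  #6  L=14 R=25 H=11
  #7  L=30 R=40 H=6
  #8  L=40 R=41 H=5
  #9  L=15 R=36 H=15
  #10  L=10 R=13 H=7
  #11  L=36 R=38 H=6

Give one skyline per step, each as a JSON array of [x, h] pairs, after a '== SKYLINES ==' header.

== SKYLINES ==
[[36,2],[40,0]]
[[36,2],[40,0]]
[[10,19],[13,0],[36,2],[40,0]]
[[10,19],[13,0],[14,16],[15,0],[36,2],[40,0]]
[[10,19],[13,0],[14,16],[15,6],[36,2],[40,0]]
[[10,19],[13,0],[14,16],[15,11],[25,6],[36,2],[40,0]]
[[10,19],[13,0],[14,16],[15,11],[25,6],[40,0]]
[[10,19],[13,0],[14,16],[15,11],[25,6],[40,5],[41,0]]
[[10,19],[13,0],[14,16],[15,15],[36,6],[40,5],[41,0]]
[[10,19],[13,0],[14,16],[15,15],[36,6],[40,5],[41,0]]
[[10,19],[13,0],[14,16],[15,15],[36,6],[40,5],[41,0]]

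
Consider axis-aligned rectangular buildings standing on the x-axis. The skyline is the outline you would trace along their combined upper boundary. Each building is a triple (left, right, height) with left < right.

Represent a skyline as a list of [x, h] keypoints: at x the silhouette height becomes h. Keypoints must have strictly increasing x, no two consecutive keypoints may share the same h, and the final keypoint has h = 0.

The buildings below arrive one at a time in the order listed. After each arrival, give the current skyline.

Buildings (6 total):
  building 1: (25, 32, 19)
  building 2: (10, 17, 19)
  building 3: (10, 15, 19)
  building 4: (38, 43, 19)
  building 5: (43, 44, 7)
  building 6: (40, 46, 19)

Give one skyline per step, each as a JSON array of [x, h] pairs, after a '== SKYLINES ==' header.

== SKYLINES ==
[[25,19],[32,0]]
[[10,19],[17,0],[25,19],[32,0]]
[[10,19],[17,0],[25,19],[32,0]]
[[10,19],[17,0],[25,19],[32,0],[38,19],[43,0]]
[[10,19],[17,0],[25,19],[32,0],[38,19],[43,7],[44,0]]
[[10,19],[17,0],[25,19],[32,0],[38,19],[46,0]]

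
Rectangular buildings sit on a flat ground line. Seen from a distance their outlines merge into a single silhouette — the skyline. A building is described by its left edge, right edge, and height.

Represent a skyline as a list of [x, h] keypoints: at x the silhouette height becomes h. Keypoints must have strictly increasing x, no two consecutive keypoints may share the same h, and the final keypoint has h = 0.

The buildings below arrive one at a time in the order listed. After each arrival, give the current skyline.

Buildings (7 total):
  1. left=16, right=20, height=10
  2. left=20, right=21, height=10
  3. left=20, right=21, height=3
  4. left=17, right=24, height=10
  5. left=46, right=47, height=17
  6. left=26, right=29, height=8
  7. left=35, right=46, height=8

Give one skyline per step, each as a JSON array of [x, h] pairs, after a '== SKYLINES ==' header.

== SKYLINES ==
[[16,10],[20,0]]
[[16,10],[21,0]]
[[16,10],[21,0]]
[[16,10],[24,0]]
[[16,10],[24,0],[46,17],[47,0]]
[[16,10],[24,0],[26,8],[29,0],[46,17],[47,0]]
[[16,10],[24,0],[26,8],[29,0],[35,8],[46,17],[47,0]]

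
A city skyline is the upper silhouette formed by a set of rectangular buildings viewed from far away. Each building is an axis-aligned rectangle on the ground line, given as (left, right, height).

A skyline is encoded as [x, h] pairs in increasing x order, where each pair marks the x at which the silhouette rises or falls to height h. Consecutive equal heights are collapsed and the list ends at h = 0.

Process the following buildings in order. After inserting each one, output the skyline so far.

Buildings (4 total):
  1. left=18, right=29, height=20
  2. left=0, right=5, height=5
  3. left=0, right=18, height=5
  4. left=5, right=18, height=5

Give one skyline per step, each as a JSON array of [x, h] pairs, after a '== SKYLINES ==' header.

== SKYLINES ==
[[18,20],[29,0]]
[[0,5],[5,0],[18,20],[29,0]]
[[0,5],[18,20],[29,0]]
[[0,5],[18,20],[29,0]]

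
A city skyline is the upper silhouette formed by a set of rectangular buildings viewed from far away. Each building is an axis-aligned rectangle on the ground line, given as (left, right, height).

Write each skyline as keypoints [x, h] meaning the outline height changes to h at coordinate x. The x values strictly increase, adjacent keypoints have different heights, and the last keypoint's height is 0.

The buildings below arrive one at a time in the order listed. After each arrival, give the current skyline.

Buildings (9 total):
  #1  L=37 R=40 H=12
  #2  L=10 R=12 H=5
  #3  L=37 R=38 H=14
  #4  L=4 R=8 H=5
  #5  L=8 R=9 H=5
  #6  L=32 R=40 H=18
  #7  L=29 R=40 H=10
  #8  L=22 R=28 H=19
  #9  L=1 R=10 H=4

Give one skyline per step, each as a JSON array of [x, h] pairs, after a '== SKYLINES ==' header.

== SKYLINES ==
[[37,12],[40,0]]
[[10,5],[12,0],[37,12],[40,0]]
[[10,5],[12,0],[37,14],[38,12],[40,0]]
[[4,5],[8,0],[10,5],[12,0],[37,14],[38,12],[40,0]]
[[4,5],[9,0],[10,5],[12,0],[37,14],[38,12],[40,0]]
[[4,5],[9,0],[10,5],[12,0],[32,18],[40,0]]
[[4,5],[9,0],[10,5],[12,0],[29,10],[32,18],[40,0]]
[[4,5],[9,0],[10,5],[12,0],[22,19],[28,0],[29,10],[32,18],[40,0]]
[[1,4],[4,5],[9,4],[10,5],[12,0],[22,19],[28,0],[29,10],[32,18],[40,0]]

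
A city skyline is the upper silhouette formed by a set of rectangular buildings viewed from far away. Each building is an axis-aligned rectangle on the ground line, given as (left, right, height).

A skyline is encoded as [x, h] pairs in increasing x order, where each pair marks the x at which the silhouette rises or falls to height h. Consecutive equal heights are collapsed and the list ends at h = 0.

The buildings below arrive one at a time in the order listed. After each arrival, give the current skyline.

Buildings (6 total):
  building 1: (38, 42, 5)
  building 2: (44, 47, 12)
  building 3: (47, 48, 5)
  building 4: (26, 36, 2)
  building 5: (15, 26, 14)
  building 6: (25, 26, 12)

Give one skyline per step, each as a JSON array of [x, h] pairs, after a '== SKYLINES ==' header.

== SKYLINES ==
[[38,5],[42,0]]
[[38,5],[42,0],[44,12],[47,0]]
[[38,5],[42,0],[44,12],[47,5],[48,0]]
[[26,2],[36,0],[38,5],[42,0],[44,12],[47,5],[48,0]]
[[15,14],[26,2],[36,0],[38,5],[42,0],[44,12],[47,5],[48,0]]
[[15,14],[26,2],[36,0],[38,5],[42,0],[44,12],[47,5],[48,0]]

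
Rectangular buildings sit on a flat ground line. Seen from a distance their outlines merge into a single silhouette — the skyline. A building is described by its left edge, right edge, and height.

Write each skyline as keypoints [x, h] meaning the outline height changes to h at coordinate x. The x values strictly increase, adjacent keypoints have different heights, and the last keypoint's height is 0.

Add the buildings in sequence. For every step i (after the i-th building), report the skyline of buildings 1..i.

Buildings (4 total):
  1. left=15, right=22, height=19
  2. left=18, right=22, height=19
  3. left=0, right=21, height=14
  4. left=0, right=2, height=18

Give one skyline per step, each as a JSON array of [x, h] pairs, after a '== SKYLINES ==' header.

== SKYLINES ==
[[15,19],[22,0]]
[[15,19],[22,0]]
[[0,14],[15,19],[22,0]]
[[0,18],[2,14],[15,19],[22,0]]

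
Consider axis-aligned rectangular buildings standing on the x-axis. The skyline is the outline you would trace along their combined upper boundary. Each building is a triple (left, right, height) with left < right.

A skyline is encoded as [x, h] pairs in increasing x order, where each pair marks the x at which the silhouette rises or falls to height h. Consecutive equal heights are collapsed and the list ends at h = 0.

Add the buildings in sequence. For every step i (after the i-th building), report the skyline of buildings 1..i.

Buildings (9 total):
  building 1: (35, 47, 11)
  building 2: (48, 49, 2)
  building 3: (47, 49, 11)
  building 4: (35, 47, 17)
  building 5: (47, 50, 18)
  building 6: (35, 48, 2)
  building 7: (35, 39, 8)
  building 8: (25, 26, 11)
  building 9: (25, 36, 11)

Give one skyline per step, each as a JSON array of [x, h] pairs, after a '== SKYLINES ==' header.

== SKYLINES ==
[[35,11],[47,0]]
[[35,11],[47,0],[48,2],[49,0]]
[[35,11],[49,0]]
[[35,17],[47,11],[49,0]]
[[35,17],[47,18],[50,0]]
[[35,17],[47,18],[50,0]]
[[35,17],[47,18],[50,0]]
[[25,11],[26,0],[35,17],[47,18],[50,0]]
[[25,11],[35,17],[47,18],[50,0]]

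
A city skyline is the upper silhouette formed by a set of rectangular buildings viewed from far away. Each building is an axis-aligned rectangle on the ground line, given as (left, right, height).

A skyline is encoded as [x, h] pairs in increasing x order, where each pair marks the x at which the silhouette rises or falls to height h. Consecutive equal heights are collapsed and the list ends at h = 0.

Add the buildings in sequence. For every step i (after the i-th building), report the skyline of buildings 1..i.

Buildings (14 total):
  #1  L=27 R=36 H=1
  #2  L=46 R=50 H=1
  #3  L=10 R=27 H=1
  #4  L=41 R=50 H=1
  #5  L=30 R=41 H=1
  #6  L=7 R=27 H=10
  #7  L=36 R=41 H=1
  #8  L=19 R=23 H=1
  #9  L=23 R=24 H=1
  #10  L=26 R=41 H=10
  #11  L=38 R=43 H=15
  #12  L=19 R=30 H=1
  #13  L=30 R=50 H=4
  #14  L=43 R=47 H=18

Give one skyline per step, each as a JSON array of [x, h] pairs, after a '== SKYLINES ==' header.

== SKYLINES ==
[[27,1],[36,0]]
[[27,1],[36,0],[46,1],[50,0]]
[[10,1],[36,0],[46,1],[50,0]]
[[10,1],[36,0],[41,1],[50,0]]
[[10,1],[50,0]]
[[7,10],[27,1],[50,0]]
[[7,10],[27,1],[50,0]]
[[7,10],[27,1],[50,0]]
[[7,10],[27,1],[50,0]]
[[7,10],[41,1],[50,0]]
[[7,10],[38,15],[43,1],[50,0]]
[[7,10],[38,15],[43,1],[50,0]]
[[7,10],[38,15],[43,4],[50,0]]
[[7,10],[38,15],[43,18],[47,4],[50,0]]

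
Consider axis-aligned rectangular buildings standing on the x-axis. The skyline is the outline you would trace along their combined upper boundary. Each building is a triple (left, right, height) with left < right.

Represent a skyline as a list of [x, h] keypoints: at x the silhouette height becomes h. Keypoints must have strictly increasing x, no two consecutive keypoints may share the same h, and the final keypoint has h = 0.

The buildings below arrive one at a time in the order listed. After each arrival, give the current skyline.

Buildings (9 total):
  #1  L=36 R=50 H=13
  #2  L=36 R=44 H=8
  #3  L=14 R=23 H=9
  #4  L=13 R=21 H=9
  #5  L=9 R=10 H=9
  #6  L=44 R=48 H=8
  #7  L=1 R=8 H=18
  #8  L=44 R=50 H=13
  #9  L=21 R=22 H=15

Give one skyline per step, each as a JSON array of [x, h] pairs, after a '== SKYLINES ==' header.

== SKYLINES ==
[[36,13],[50,0]]
[[36,13],[50,0]]
[[14,9],[23,0],[36,13],[50,0]]
[[13,9],[23,0],[36,13],[50,0]]
[[9,9],[10,0],[13,9],[23,0],[36,13],[50,0]]
[[9,9],[10,0],[13,9],[23,0],[36,13],[50,0]]
[[1,18],[8,0],[9,9],[10,0],[13,9],[23,0],[36,13],[50,0]]
[[1,18],[8,0],[9,9],[10,0],[13,9],[23,0],[36,13],[50,0]]
[[1,18],[8,0],[9,9],[10,0],[13,9],[21,15],[22,9],[23,0],[36,13],[50,0]]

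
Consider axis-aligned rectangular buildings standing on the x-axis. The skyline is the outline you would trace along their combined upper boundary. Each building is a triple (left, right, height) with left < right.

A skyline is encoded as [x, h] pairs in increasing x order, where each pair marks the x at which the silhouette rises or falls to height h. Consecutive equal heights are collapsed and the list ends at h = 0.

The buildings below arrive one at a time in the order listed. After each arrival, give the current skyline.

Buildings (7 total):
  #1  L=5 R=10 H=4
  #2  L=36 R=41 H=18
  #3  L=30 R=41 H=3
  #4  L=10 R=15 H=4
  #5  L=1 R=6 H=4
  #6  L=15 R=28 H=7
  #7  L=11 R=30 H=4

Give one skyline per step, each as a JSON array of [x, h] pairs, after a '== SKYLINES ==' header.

== SKYLINES ==
[[5,4],[10,0]]
[[5,4],[10,0],[36,18],[41,0]]
[[5,4],[10,0],[30,3],[36,18],[41,0]]
[[5,4],[15,0],[30,3],[36,18],[41,0]]
[[1,4],[15,0],[30,3],[36,18],[41,0]]
[[1,4],[15,7],[28,0],[30,3],[36,18],[41,0]]
[[1,4],[15,7],[28,4],[30,3],[36,18],[41,0]]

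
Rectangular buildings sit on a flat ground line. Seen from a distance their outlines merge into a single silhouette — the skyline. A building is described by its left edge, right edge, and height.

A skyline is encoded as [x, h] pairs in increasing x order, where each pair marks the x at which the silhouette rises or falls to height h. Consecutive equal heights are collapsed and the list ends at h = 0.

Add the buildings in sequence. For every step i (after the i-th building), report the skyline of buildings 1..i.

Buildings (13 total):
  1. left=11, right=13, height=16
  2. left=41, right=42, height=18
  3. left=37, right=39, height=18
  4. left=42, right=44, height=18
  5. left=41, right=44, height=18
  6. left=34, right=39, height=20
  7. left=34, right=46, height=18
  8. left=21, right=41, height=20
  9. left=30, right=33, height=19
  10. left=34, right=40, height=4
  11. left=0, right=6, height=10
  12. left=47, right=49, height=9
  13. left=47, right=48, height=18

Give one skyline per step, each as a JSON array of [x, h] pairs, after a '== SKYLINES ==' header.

== SKYLINES ==
[[11,16],[13,0]]
[[11,16],[13,0],[41,18],[42,0]]
[[11,16],[13,0],[37,18],[39,0],[41,18],[42,0]]
[[11,16],[13,0],[37,18],[39,0],[41,18],[44,0]]
[[11,16],[13,0],[37,18],[39,0],[41,18],[44,0]]
[[11,16],[13,0],[34,20],[39,0],[41,18],[44,0]]
[[11,16],[13,0],[34,20],[39,18],[46,0]]
[[11,16],[13,0],[21,20],[41,18],[46,0]]
[[11,16],[13,0],[21,20],[41,18],[46,0]]
[[11,16],[13,0],[21,20],[41,18],[46,0]]
[[0,10],[6,0],[11,16],[13,0],[21,20],[41,18],[46,0]]
[[0,10],[6,0],[11,16],[13,0],[21,20],[41,18],[46,0],[47,9],[49,0]]
[[0,10],[6,0],[11,16],[13,0],[21,20],[41,18],[46,0],[47,18],[48,9],[49,0]]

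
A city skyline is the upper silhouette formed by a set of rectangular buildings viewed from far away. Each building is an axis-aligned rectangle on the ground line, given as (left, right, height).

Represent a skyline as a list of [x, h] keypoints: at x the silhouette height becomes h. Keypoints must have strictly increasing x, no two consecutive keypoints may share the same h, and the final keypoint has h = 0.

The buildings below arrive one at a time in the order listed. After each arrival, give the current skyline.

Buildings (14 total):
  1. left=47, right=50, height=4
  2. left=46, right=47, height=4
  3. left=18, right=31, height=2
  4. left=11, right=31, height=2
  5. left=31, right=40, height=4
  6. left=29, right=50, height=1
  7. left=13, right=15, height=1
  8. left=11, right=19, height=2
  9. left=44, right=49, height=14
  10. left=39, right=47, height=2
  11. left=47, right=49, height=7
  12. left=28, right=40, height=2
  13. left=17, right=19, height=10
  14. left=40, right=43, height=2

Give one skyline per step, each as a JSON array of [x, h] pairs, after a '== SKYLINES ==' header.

== SKYLINES ==
[[47,4],[50,0]]
[[46,4],[50,0]]
[[18,2],[31,0],[46,4],[50,0]]
[[11,2],[31,0],[46,4],[50,0]]
[[11,2],[31,4],[40,0],[46,4],[50,0]]
[[11,2],[31,4],[40,1],[46,4],[50,0]]
[[11,2],[31,4],[40,1],[46,4],[50,0]]
[[11,2],[31,4],[40,1],[46,4],[50,0]]
[[11,2],[31,4],[40,1],[44,14],[49,4],[50,0]]
[[11,2],[31,4],[40,2],[44,14],[49,4],[50,0]]
[[11,2],[31,4],[40,2],[44,14],[49,4],[50,0]]
[[11,2],[31,4],[40,2],[44,14],[49,4],[50,0]]
[[11,2],[17,10],[19,2],[31,4],[40,2],[44,14],[49,4],[50,0]]
[[11,2],[17,10],[19,2],[31,4],[40,2],[44,14],[49,4],[50,0]]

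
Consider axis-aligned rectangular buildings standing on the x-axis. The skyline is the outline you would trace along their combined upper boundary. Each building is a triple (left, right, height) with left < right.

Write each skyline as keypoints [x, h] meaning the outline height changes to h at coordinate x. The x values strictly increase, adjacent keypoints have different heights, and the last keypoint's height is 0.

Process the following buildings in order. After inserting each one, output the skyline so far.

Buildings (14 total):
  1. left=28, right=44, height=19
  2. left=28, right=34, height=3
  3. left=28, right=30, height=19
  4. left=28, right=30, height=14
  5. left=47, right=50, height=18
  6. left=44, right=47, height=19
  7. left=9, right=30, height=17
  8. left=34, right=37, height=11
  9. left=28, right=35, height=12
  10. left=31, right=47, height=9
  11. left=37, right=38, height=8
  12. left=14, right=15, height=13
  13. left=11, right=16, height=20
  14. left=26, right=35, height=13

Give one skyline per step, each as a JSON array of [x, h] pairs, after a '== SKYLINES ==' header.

== SKYLINES ==
[[28,19],[44,0]]
[[28,19],[44,0]]
[[28,19],[44,0]]
[[28,19],[44,0]]
[[28,19],[44,0],[47,18],[50,0]]
[[28,19],[47,18],[50,0]]
[[9,17],[28,19],[47,18],[50,0]]
[[9,17],[28,19],[47,18],[50,0]]
[[9,17],[28,19],[47,18],[50,0]]
[[9,17],[28,19],[47,18],[50,0]]
[[9,17],[28,19],[47,18],[50,0]]
[[9,17],[28,19],[47,18],[50,0]]
[[9,17],[11,20],[16,17],[28,19],[47,18],[50,0]]
[[9,17],[11,20],[16,17],[28,19],[47,18],[50,0]]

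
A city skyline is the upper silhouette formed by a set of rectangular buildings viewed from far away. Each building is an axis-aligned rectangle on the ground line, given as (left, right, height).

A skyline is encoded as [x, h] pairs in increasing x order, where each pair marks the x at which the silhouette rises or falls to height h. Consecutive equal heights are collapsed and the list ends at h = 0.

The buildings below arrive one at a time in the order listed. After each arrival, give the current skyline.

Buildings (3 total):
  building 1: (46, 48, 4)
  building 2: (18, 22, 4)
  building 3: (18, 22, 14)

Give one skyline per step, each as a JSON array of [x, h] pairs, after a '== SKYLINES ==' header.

== SKYLINES ==
[[46,4],[48,0]]
[[18,4],[22,0],[46,4],[48,0]]
[[18,14],[22,0],[46,4],[48,0]]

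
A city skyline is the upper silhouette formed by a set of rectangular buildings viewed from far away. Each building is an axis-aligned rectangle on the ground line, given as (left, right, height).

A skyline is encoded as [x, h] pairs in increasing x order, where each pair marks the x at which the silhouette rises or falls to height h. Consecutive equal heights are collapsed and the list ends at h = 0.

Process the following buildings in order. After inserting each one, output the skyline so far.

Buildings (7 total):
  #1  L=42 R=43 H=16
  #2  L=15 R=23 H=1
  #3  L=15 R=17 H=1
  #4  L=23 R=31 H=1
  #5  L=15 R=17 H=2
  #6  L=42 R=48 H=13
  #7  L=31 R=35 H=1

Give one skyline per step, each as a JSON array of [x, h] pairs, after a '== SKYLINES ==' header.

== SKYLINES ==
[[42,16],[43,0]]
[[15,1],[23,0],[42,16],[43,0]]
[[15,1],[23,0],[42,16],[43,0]]
[[15,1],[31,0],[42,16],[43,0]]
[[15,2],[17,1],[31,0],[42,16],[43,0]]
[[15,2],[17,1],[31,0],[42,16],[43,13],[48,0]]
[[15,2],[17,1],[35,0],[42,16],[43,13],[48,0]]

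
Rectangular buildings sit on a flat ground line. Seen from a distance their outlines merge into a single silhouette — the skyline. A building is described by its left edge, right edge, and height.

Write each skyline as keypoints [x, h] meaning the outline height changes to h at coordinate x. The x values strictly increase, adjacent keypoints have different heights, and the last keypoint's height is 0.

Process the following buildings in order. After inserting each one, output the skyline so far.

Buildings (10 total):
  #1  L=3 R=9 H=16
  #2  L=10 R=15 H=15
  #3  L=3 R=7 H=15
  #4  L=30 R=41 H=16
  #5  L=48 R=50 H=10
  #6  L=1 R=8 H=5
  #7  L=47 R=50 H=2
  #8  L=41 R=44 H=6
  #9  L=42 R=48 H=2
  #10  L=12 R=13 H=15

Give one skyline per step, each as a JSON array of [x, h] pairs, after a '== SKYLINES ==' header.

== SKYLINES ==
[[3,16],[9,0]]
[[3,16],[9,0],[10,15],[15,0]]
[[3,16],[9,0],[10,15],[15,0]]
[[3,16],[9,0],[10,15],[15,0],[30,16],[41,0]]
[[3,16],[9,0],[10,15],[15,0],[30,16],[41,0],[48,10],[50,0]]
[[1,5],[3,16],[9,0],[10,15],[15,0],[30,16],[41,0],[48,10],[50,0]]
[[1,5],[3,16],[9,0],[10,15],[15,0],[30,16],[41,0],[47,2],[48,10],[50,0]]
[[1,5],[3,16],[9,0],[10,15],[15,0],[30,16],[41,6],[44,0],[47,2],[48,10],[50,0]]
[[1,5],[3,16],[9,0],[10,15],[15,0],[30,16],[41,6],[44,2],[48,10],[50,0]]
[[1,5],[3,16],[9,0],[10,15],[15,0],[30,16],[41,6],[44,2],[48,10],[50,0]]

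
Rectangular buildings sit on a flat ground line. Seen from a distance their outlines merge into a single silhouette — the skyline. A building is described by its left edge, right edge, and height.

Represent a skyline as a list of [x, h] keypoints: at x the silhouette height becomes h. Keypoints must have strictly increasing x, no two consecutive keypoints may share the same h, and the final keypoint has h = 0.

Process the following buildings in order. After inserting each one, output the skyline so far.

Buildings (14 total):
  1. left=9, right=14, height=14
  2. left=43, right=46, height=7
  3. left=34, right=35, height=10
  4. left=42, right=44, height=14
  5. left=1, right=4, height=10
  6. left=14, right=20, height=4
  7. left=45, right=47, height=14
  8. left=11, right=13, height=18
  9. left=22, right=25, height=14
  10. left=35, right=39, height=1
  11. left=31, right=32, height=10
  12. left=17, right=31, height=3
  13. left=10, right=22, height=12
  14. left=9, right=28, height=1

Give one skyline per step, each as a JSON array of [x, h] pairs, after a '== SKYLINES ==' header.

== SKYLINES ==
[[9,14],[14,0]]
[[9,14],[14,0],[43,7],[46,0]]
[[9,14],[14,0],[34,10],[35,0],[43,7],[46,0]]
[[9,14],[14,0],[34,10],[35,0],[42,14],[44,7],[46,0]]
[[1,10],[4,0],[9,14],[14,0],[34,10],[35,0],[42,14],[44,7],[46,0]]
[[1,10],[4,0],[9,14],[14,4],[20,0],[34,10],[35,0],[42,14],[44,7],[46,0]]
[[1,10],[4,0],[9,14],[14,4],[20,0],[34,10],[35,0],[42,14],[44,7],[45,14],[47,0]]
[[1,10],[4,0],[9,14],[11,18],[13,14],[14,4],[20,0],[34,10],[35,0],[42,14],[44,7],[45,14],[47,0]]
[[1,10],[4,0],[9,14],[11,18],[13,14],[14,4],[20,0],[22,14],[25,0],[34,10],[35,0],[42,14],[44,7],[45,14],[47,0]]
[[1,10],[4,0],[9,14],[11,18],[13,14],[14,4],[20,0],[22,14],[25,0],[34,10],[35,1],[39,0],[42,14],[44,7],[45,14],[47,0]]
[[1,10],[4,0],[9,14],[11,18],[13,14],[14,4],[20,0],[22,14],[25,0],[31,10],[32,0],[34,10],[35,1],[39,0],[42,14],[44,7],[45,14],[47,0]]
[[1,10],[4,0],[9,14],[11,18],[13,14],[14,4],[20,3],[22,14],[25,3],[31,10],[32,0],[34,10],[35,1],[39,0],[42,14],[44,7],[45,14],[47,0]]
[[1,10],[4,0],[9,14],[11,18],[13,14],[14,12],[22,14],[25,3],[31,10],[32,0],[34,10],[35,1],[39,0],[42,14],[44,7],[45,14],[47,0]]
[[1,10],[4,0],[9,14],[11,18],[13,14],[14,12],[22,14],[25,3],[31,10],[32,0],[34,10],[35,1],[39,0],[42,14],[44,7],[45,14],[47,0]]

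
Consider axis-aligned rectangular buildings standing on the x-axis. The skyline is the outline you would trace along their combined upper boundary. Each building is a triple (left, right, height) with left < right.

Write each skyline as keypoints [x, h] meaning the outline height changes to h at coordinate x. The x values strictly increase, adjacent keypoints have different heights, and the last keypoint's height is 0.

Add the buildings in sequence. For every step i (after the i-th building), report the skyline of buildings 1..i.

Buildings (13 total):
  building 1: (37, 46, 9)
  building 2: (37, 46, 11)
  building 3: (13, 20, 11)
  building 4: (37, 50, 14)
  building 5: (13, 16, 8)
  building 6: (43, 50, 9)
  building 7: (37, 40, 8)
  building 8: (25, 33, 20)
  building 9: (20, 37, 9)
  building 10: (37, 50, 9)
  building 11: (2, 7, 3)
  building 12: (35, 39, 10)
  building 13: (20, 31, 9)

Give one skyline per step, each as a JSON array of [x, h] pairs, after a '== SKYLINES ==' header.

== SKYLINES ==
[[37,9],[46,0]]
[[37,11],[46,0]]
[[13,11],[20,0],[37,11],[46,0]]
[[13,11],[20,0],[37,14],[50,0]]
[[13,11],[20,0],[37,14],[50,0]]
[[13,11],[20,0],[37,14],[50,0]]
[[13,11],[20,0],[37,14],[50,0]]
[[13,11],[20,0],[25,20],[33,0],[37,14],[50,0]]
[[13,11],[20,9],[25,20],[33,9],[37,14],[50,0]]
[[13,11],[20,9],[25,20],[33,9],[37,14],[50,0]]
[[2,3],[7,0],[13,11],[20,9],[25,20],[33,9],[37,14],[50,0]]
[[2,3],[7,0],[13,11],[20,9],[25,20],[33,9],[35,10],[37,14],[50,0]]
[[2,3],[7,0],[13,11],[20,9],[25,20],[33,9],[35,10],[37,14],[50,0]]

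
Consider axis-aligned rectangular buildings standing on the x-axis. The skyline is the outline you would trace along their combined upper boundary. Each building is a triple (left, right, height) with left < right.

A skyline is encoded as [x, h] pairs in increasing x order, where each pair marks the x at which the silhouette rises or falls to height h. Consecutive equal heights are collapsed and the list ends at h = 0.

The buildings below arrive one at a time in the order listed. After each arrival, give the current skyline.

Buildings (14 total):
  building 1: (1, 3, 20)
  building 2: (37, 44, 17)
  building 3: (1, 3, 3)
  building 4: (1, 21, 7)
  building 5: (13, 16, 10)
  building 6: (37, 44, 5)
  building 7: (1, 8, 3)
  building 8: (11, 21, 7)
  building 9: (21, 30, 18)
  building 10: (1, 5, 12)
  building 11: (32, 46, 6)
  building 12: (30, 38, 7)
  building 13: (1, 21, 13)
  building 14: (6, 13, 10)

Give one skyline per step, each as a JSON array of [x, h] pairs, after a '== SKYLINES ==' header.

== SKYLINES ==
[[1,20],[3,0]]
[[1,20],[3,0],[37,17],[44,0]]
[[1,20],[3,0],[37,17],[44,0]]
[[1,20],[3,7],[21,0],[37,17],[44,0]]
[[1,20],[3,7],[13,10],[16,7],[21,0],[37,17],[44,0]]
[[1,20],[3,7],[13,10],[16,7],[21,0],[37,17],[44,0]]
[[1,20],[3,7],[13,10],[16,7],[21,0],[37,17],[44,0]]
[[1,20],[3,7],[13,10],[16,7],[21,0],[37,17],[44,0]]
[[1,20],[3,7],[13,10],[16,7],[21,18],[30,0],[37,17],[44,0]]
[[1,20],[3,12],[5,7],[13,10],[16,7],[21,18],[30,0],[37,17],[44,0]]
[[1,20],[3,12],[5,7],[13,10],[16,7],[21,18],[30,0],[32,6],[37,17],[44,6],[46,0]]
[[1,20],[3,12],[5,7],[13,10],[16,7],[21,18],[30,7],[37,17],[44,6],[46,0]]
[[1,20],[3,13],[21,18],[30,7],[37,17],[44,6],[46,0]]
[[1,20],[3,13],[21,18],[30,7],[37,17],[44,6],[46,0]]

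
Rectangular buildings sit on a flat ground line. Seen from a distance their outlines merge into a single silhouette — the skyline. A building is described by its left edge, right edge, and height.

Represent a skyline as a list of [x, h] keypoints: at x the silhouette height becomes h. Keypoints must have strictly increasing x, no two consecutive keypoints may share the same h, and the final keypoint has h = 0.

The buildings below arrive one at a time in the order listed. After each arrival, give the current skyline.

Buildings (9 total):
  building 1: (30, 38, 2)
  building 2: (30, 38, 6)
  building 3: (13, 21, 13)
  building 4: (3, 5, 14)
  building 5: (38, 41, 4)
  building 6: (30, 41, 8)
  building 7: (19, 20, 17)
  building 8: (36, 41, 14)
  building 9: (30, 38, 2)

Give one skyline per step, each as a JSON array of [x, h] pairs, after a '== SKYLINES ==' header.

== SKYLINES ==
[[30,2],[38,0]]
[[30,6],[38,0]]
[[13,13],[21,0],[30,6],[38,0]]
[[3,14],[5,0],[13,13],[21,0],[30,6],[38,0]]
[[3,14],[5,0],[13,13],[21,0],[30,6],[38,4],[41,0]]
[[3,14],[5,0],[13,13],[21,0],[30,8],[41,0]]
[[3,14],[5,0],[13,13],[19,17],[20,13],[21,0],[30,8],[41,0]]
[[3,14],[5,0],[13,13],[19,17],[20,13],[21,0],[30,8],[36,14],[41,0]]
[[3,14],[5,0],[13,13],[19,17],[20,13],[21,0],[30,8],[36,14],[41,0]]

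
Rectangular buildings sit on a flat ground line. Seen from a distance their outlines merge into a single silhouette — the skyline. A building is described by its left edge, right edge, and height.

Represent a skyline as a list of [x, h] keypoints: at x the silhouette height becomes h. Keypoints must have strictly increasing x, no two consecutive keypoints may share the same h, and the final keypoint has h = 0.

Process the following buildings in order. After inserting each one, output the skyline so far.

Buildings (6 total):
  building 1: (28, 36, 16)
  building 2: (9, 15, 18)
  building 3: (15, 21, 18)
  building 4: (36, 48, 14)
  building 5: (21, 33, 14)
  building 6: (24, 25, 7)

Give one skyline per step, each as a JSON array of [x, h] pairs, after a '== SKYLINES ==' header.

== SKYLINES ==
[[28,16],[36,0]]
[[9,18],[15,0],[28,16],[36,0]]
[[9,18],[21,0],[28,16],[36,0]]
[[9,18],[21,0],[28,16],[36,14],[48,0]]
[[9,18],[21,14],[28,16],[36,14],[48,0]]
[[9,18],[21,14],[28,16],[36,14],[48,0]]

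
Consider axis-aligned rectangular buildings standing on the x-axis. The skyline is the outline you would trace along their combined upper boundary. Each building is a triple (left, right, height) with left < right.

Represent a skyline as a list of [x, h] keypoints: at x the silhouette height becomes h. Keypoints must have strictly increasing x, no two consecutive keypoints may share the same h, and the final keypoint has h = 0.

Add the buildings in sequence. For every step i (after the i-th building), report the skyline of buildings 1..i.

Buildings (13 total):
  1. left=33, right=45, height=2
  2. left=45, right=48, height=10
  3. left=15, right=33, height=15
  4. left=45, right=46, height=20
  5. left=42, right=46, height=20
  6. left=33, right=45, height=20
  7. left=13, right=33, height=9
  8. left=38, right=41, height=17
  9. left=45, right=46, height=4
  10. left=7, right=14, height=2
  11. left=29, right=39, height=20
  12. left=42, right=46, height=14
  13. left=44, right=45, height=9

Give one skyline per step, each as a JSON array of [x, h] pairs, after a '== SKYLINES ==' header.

== SKYLINES ==
[[33,2],[45,0]]
[[33,2],[45,10],[48,0]]
[[15,15],[33,2],[45,10],[48,0]]
[[15,15],[33,2],[45,20],[46,10],[48,0]]
[[15,15],[33,2],[42,20],[46,10],[48,0]]
[[15,15],[33,20],[46,10],[48,0]]
[[13,9],[15,15],[33,20],[46,10],[48,0]]
[[13,9],[15,15],[33,20],[46,10],[48,0]]
[[13,9],[15,15],[33,20],[46,10],[48,0]]
[[7,2],[13,9],[15,15],[33,20],[46,10],[48,0]]
[[7,2],[13,9],[15,15],[29,20],[46,10],[48,0]]
[[7,2],[13,9],[15,15],[29,20],[46,10],[48,0]]
[[7,2],[13,9],[15,15],[29,20],[46,10],[48,0]]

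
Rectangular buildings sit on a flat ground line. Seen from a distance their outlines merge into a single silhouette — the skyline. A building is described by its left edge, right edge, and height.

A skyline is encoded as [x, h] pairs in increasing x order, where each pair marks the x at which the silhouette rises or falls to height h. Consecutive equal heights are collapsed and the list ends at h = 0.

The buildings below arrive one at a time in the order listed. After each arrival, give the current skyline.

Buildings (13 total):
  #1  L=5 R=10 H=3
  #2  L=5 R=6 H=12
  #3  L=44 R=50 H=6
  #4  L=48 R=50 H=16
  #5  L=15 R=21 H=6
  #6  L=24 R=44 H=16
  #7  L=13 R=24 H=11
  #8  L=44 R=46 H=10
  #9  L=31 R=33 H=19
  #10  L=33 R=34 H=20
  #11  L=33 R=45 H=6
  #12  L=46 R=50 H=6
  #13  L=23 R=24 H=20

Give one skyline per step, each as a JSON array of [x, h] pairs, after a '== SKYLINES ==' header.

== SKYLINES ==
[[5,3],[10,0]]
[[5,12],[6,3],[10,0]]
[[5,12],[6,3],[10,0],[44,6],[50,0]]
[[5,12],[6,3],[10,0],[44,6],[48,16],[50,0]]
[[5,12],[6,3],[10,0],[15,6],[21,0],[44,6],[48,16],[50,0]]
[[5,12],[6,3],[10,0],[15,6],[21,0],[24,16],[44,6],[48,16],[50,0]]
[[5,12],[6,3],[10,0],[13,11],[24,16],[44,6],[48,16],[50,0]]
[[5,12],[6,3],[10,0],[13,11],[24,16],[44,10],[46,6],[48,16],[50,0]]
[[5,12],[6,3],[10,0],[13,11],[24,16],[31,19],[33,16],[44,10],[46,6],[48,16],[50,0]]
[[5,12],[6,3],[10,0],[13,11],[24,16],[31,19],[33,20],[34,16],[44,10],[46,6],[48,16],[50,0]]
[[5,12],[6,3],[10,0],[13,11],[24,16],[31,19],[33,20],[34,16],[44,10],[46,6],[48,16],[50,0]]
[[5,12],[6,3],[10,0],[13,11],[24,16],[31,19],[33,20],[34,16],[44,10],[46,6],[48,16],[50,0]]
[[5,12],[6,3],[10,0],[13,11],[23,20],[24,16],[31,19],[33,20],[34,16],[44,10],[46,6],[48,16],[50,0]]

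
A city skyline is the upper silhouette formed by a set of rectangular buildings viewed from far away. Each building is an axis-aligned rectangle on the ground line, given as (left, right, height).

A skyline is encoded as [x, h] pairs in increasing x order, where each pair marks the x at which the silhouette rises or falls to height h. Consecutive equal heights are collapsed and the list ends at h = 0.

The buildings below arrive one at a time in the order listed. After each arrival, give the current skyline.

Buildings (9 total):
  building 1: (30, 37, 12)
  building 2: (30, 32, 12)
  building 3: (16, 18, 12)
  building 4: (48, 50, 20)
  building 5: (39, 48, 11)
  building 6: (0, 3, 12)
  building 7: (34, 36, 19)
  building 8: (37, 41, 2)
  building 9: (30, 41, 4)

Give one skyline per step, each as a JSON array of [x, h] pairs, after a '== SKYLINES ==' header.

== SKYLINES ==
[[30,12],[37,0]]
[[30,12],[37,0]]
[[16,12],[18,0],[30,12],[37,0]]
[[16,12],[18,0],[30,12],[37,0],[48,20],[50,0]]
[[16,12],[18,0],[30,12],[37,0],[39,11],[48,20],[50,0]]
[[0,12],[3,0],[16,12],[18,0],[30,12],[37,0],[39,11],[48,20],[50,0]]
[[0,12],[3,0],[16,12],[18,0],[30,12],[34,19],[36,12],[37,0],[39,11],[48,20],[50,0]]
[[0,12],[3,0],[16,12],[18,0],[30,12],[34,19],[36,12],[37,2],[39,11],[48,20],[50,0]]
[[0,12],[3,0],[16,12],[18,0],[30,12],[34,19],[36,12],[37,4],[39,11],[48,20],[50,0]]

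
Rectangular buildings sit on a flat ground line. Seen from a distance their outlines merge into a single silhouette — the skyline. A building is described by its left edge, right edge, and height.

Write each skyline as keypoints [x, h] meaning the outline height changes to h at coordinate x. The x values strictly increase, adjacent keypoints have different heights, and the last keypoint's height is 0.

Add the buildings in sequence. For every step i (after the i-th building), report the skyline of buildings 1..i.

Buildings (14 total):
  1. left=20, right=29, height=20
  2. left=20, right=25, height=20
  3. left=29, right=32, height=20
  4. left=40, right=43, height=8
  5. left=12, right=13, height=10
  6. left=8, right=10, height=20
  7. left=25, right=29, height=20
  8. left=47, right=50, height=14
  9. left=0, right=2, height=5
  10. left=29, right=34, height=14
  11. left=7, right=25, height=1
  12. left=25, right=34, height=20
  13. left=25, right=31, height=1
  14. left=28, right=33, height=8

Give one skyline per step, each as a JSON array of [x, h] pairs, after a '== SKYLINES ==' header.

== SKYLINES ==
[[20,20],[29,0]]
[[20,20],[29,0]]
[[20,20],[32,0]]
[[20,20],[32,0],[40,8],[43,0]]
[[12,10],[13,0],[20,20],[32,0],[40,8],[43,0]]
[[8,20],[10,0],[12,10],[13,0],[20,20],[32,0],[40,8],[43,0]]
[[8,20],[10,0],[12,10],[13,0],[20,20],[32,0],[40,8],[43,0]]
[[8,20],[10,0],[12,10],[13,0],[20,20],[32,0],[40,8],[43,0],[47,14],[50,0]]
[[0,5],[2,0],[8,20],[10,0],[12,10],[13,0],[20,20],[32,0],[40,8],[43,0],[47,14],[50,0]]
[[0,5],[2,0],[8,20],[10,0],[12,10],[13,0],[20,20],[32,14],[34,0],[40,8],[43,0],[47,14],[50,0]]
[[0,5],[2,0],[7,1],[8,20],[10,1],[12,10],[13,1],[20,20],[32,14],[34,0],[40,8],[43,0],[47,14],[50,0]]
[[0,5],[2,0],[7,1],[8,20],[10,1],[12,10],[13,1],[20,20],[34,0],[40,8],[43,0],[47,14],[50,0]]
[[0,5],[2,0],[7,1],[8,20],[10,1],[12,10],[13,1],[20,20],[34,0],[40,8],[43,0],[47,14],[50,0]]
[[0,5],[2,0],[7,1],[8,20],[10,1],[12,10],[13,1],[20,20],[34,0],[40,8],[43,0],[47,14],[50,0]]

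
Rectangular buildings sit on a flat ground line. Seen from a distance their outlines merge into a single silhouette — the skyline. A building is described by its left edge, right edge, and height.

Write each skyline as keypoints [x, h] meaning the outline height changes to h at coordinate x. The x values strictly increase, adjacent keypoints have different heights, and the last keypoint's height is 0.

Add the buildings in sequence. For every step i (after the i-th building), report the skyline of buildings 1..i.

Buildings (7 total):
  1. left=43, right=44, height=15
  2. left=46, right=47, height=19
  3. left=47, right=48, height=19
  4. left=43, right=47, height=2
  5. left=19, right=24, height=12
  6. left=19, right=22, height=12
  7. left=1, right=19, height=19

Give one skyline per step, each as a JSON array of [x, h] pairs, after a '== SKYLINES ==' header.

== SKYLINES ==
[[43,15],[44,0]]
[[43,15],[44,0],[46,19],[47,0]]
[[43,15],[44,0],[46,19],[48,0]]
[[43,15],[44,2],[46,19],[48,0]]
[[19,12],[24,0],[43,15],[44,2],[46,19],[48,0]]
[[19,12],[24,0],[43,15],[44,2],[46,19],[48,0]]
[[1,19],[19,12],[24,0],[43,15],[44,2],[46,19],[48,0]]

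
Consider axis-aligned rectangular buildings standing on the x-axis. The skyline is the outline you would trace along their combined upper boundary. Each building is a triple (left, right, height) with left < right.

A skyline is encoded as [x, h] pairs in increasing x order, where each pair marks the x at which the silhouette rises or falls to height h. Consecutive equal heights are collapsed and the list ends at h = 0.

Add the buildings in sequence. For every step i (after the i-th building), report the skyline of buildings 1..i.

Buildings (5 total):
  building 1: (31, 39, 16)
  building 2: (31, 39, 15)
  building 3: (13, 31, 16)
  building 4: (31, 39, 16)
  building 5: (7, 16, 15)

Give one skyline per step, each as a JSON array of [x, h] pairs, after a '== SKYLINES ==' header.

== SKYLINES ==
[[31,16],[39,0]]
[[31,16],[39,0]]
[[13,16],[39,0]]
[[13,16],[39,0]]
[[7,15],[13,16],[39,0]]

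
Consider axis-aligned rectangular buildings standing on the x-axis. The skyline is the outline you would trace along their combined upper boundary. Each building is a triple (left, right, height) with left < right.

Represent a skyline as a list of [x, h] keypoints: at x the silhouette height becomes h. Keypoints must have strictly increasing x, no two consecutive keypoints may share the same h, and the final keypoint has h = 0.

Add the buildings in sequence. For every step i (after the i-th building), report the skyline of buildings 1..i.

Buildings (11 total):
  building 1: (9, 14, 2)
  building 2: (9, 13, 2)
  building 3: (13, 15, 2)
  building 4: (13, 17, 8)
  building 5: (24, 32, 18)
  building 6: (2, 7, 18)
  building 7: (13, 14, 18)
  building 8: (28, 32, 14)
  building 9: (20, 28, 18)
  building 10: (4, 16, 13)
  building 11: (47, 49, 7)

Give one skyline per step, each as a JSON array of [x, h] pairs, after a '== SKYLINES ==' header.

== SKYLINES ==
[[9,2],[14,0]]
[[9,2],[14,0]]
[[9,2],[15,0]]
[[9,2],[13,8],[17,0]]
[[9,2],[13,8],[17,0],[24,18],[32,0]]
[[2,18],[7,0],[9,2],[13,8],[17,0],[24,18],[32,0]]
[[2,18],[7,0],[9,2],[13,18],[14,8],[17,0],[24,18],[32,0]]
[[2,18],[7,0],[9,2],[13,18],[14,8],[17,0],[24,18],[32,0]]
[[2,18],[7,0],[9,2],[13,18],[14,8],[17,0],[20,18],[32,0]]
[[2,18],[7,13],[13,18],[14,13],[16,8],[17,0],[20,18],[32,0]]
[[2,18],[7,13],[13,18],[14,13],[16,8],[17,0],[20,18],[32,0],[47,7],[49,0]]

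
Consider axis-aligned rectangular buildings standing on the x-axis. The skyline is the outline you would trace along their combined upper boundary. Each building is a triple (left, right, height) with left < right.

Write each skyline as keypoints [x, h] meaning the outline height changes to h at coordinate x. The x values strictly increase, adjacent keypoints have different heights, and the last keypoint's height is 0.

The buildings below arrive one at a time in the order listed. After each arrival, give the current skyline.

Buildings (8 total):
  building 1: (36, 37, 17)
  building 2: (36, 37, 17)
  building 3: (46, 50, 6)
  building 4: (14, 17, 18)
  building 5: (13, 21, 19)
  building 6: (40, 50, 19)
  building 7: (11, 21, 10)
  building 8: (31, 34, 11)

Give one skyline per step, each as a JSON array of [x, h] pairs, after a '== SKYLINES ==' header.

== SKYLINES ==
[[36,17],[37,0]]
[[36,17],[37,0]]
[[36,17],[37,0],[46,6],[50,0]]
[[14,18],[17,0],[36,17],[37,0],[46,6],[50,0]]
[[13,19],[21,0],[36,17],[37,0],[46,6],[50,0]]
[[13,19],[21,0],[36,17],[37,0],[40,19],[50,0]]
[[11,10],[13,19],[21,0],[36,17],[37,0],[40,19],[50,0]]
[[11,10],[13,19],[21,0],[31,11],[34,0],[36,17],[37,0],[40,19],[50,0]]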